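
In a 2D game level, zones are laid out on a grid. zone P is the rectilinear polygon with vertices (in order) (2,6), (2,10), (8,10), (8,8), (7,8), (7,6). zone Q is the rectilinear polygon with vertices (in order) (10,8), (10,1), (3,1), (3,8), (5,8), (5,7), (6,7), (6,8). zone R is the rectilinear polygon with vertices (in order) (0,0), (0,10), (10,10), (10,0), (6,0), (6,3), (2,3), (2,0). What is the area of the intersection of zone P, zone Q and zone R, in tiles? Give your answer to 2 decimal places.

7.00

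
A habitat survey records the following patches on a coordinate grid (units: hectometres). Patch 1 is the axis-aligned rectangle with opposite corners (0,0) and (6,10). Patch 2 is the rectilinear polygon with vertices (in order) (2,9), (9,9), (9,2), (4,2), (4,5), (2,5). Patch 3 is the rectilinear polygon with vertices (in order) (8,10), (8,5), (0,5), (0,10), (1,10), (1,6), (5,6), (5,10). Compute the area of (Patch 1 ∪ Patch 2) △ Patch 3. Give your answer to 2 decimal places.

61.00

|Patch 1 ∪ Patch 2| = 81.
|(Patch 1 ∪ Patch 2) ∩ Patch 3| = 22.
|(Patch 1 ∪ Patch 2) △ Patch 3| = 81 + 24 − 44 = 61.00.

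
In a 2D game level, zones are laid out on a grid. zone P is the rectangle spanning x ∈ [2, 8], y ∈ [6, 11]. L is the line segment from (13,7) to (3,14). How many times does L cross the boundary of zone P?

2

The segment meets the boundary at (7.286,11), (8,10.5).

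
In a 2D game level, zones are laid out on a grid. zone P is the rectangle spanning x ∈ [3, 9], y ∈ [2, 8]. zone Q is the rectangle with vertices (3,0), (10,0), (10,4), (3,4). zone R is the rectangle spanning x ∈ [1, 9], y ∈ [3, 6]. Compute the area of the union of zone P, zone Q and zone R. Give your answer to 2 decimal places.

By inclusion–exclusion:
Individual areas: |zone P| = 36, |zone Q| = 28, |zone R| = 24.
|zone P∩zone Q|: x∈[3,9], y∈[2,4] → 6·2 = 12.
|zone P∩zone R|: x∈[3,9], y∈[3,6] → 6·3 = 18.
|zone Q∩zone R|: x∈[3,9], y∈[3,4] → 6·1 = 6.
|zone P∩zone Q∩zone R| = 6.
|zone P ∪ zone Q ∪ zone R| = 88 − 36 + 6 = 58.00.

58.00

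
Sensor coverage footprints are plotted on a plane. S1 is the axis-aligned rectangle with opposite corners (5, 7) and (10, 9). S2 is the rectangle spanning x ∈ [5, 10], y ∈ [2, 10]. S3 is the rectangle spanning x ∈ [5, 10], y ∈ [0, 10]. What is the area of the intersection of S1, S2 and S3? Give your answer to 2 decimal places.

The intersection is the polygon with vertices (5,7), (5,9), (10,9), (10,7).
By the shoelace formula its area is 10.00.

10.00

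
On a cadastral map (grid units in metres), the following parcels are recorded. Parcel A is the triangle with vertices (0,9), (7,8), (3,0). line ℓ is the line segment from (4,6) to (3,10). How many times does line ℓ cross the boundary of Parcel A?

1

The segment meets the boundary at (3.37,8.519).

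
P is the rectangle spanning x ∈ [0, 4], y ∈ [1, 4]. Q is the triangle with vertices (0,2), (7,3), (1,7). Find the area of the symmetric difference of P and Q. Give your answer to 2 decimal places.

|P| = 12, |Q| = 17, |P∩Q| = 6.4571.
|P △ Q| = |P| + |Q| − 2·|P∩Q| = 12 + 17 − 12.9143 = 16.09.

16.09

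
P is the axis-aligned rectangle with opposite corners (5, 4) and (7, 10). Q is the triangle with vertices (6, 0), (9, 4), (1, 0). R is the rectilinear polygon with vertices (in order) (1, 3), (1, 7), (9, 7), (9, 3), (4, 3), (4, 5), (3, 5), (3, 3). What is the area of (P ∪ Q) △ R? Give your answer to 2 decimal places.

38.75

|P ∪ Q| = 22.
|(P ∪ Q) ∩ R| = 6.625.
|(P ∪ Q) △ R| = 22 + 30 − 13.25 = 38.75.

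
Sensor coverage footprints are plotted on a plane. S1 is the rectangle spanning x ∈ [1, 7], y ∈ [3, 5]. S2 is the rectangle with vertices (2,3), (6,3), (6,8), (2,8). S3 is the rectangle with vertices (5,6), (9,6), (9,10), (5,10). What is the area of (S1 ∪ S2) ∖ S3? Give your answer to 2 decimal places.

|S1 ∪ S2| = 24.
|(S1 ∪ S2) ∩ S3| = 2.
|(S1 ∪ S2) ∖ S3| = 24 − 2 = 22.00.

22.00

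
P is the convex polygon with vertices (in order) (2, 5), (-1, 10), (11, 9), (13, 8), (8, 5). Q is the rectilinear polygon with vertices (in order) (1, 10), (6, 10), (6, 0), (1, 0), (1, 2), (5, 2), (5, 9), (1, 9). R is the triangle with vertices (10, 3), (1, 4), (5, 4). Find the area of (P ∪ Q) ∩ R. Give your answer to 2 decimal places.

0.40

The region (P ∪ Q) ∩ R is the polygon with vertices (6,3.444), (5,3.556), (5,4), (6,3.8).
By the shoelace formula its area is 0.40.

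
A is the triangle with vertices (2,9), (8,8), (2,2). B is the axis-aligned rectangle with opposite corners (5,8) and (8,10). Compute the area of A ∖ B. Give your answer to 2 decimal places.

20.25

|A| = 21, |A∩B| = 0.75.
|A ∖ B| = |A| − |A∩B| = 21 − 0.75 = 20.25.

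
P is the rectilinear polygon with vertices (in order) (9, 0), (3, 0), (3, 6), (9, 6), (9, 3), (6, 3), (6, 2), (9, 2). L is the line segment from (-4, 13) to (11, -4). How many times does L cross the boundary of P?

The segment meets the boundary at (7.471,0), (3,5.067).

2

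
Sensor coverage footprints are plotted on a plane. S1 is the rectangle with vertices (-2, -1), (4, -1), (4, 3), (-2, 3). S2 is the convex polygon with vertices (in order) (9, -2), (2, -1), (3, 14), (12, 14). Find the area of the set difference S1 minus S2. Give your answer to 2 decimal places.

16.53

|S1| = 24, |S1∩S2| = 7.4667.
|S1 ∖ S2| = |S1| − |S1∩S2| = 24 − 7.4667 = 16.53.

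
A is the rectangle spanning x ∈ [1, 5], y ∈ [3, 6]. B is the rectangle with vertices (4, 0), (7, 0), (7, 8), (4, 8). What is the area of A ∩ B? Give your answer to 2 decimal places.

|A∩B|: x∈[4,5], y∈[3,6] → 1·3 = 3.

3.00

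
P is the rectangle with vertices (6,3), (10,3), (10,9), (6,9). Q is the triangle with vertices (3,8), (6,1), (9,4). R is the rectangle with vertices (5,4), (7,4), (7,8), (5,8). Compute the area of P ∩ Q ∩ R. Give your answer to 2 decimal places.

1.67

The intersection is the polygon with vertices (6,6), (7,5.333), (7,4), (6,4).
By the shoelace formula its area is 1.67.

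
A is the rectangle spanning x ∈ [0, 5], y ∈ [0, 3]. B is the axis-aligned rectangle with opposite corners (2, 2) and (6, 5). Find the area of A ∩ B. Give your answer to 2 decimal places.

|A∩B|: x∈[2,5], y∈[2,3] → 3·1 = 3.

3.00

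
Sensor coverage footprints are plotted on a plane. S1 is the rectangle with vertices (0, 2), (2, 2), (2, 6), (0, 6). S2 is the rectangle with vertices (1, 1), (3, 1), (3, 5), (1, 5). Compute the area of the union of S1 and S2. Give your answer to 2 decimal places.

By inclusion–exclusion:
Individual areas: |S1| = 8, |S2| = 8.
|S1∩S2|: x∈[1,2], y∈[2,5] → 1·3 = 3.
|S1 ∪ S2| = 16 − 3 = 13.00.

13.00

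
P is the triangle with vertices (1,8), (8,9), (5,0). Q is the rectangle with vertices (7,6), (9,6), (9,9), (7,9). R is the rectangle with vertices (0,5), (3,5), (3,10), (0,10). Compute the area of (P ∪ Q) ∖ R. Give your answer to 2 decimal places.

|P ∪ Q| = 34.5714.
|(P ∪ Q) ∩ R| = 4.0357.
|(P ∪ Q) ∖ R| = 34.5714 − 4.0357 = 30.54.

30.54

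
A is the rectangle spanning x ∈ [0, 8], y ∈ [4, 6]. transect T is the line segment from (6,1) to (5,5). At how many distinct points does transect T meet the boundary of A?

1

The segment meets the boundary at (5.25,4).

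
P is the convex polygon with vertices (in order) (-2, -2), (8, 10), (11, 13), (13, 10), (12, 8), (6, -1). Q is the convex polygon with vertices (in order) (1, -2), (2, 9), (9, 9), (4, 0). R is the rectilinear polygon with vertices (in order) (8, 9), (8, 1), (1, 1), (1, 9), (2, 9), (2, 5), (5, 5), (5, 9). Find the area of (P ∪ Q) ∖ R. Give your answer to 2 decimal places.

58.77

|P ∪ Q| = 97.6012.
|(P ∪ Q) ∩ R| = 38.8279.
|(P ∪ Q) ∖ R| = 97.6012 − 38.8279 = 58.77.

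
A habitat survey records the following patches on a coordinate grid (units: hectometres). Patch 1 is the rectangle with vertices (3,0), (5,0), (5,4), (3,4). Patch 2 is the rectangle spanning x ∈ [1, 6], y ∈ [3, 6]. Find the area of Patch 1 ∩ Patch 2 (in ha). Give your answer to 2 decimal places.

2.00

|Patch 1∩Patch 2|: x∈[3,5], y∈[3,4] → 2·1 = 2.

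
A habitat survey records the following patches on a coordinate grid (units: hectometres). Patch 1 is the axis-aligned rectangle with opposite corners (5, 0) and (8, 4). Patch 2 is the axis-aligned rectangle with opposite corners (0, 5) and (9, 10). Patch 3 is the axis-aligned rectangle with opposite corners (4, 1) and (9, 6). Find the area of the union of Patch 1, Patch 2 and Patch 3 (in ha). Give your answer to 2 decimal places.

By inclusion–exclusion:
Individual areas: |Patch 1| = 12, |Patch 2| = 45, |Patch 3| = 25.
|Patch 1∩Patch 2| = 0 (no overlap).
|Patch 1∩Patch 3|: x∈[5,8], y∈[1,4] → 3·3 = 9.
|Patch 2∩Patch 3|: x∈[4,9], y∈[5,6] → 5·1 = 5.
|Patch 1∩Patch 2∩Patch 3| = 0.
|Patch 1 ∪ Patch 2 ∪ Patch 3| = 82 − 14 + 0 = 68.00.

68.00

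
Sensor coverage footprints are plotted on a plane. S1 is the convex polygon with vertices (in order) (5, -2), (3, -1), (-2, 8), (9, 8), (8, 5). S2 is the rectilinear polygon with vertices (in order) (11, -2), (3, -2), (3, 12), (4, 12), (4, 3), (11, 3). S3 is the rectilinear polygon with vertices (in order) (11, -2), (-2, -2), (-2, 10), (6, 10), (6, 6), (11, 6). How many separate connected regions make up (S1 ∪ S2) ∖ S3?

(S1 ∪ S2) ∖ S3 splits into 2 disjoint pieces (area 2, area 5.3333).

2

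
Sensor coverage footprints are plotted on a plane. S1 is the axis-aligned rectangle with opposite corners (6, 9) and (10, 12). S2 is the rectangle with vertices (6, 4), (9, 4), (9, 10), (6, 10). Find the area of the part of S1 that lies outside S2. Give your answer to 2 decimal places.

|S1∩S2|: x∈[6,9], y∈[9,10] → 3·1 = 3.
|S1| = 12.
|S1 ∖ S2| = |S1| − |S1∩S2| = 12 − 3 = 9.00.

9.00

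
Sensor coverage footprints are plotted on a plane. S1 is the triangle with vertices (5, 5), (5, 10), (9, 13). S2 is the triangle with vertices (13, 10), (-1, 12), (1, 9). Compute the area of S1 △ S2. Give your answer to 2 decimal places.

22.65

|S1| = 10, |S2| = 19, |S1∩S2| = 3.1748.
|S1 △ S2| = |S1| + |S2| − 2·|S1∩S2| = 10 + 19 − 6.3496 = 22.65.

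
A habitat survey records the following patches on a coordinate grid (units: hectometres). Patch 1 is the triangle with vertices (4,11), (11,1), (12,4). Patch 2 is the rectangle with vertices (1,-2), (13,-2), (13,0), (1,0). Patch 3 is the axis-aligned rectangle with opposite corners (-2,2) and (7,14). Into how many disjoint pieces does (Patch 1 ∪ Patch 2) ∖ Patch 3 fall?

(Patch 1 ∪ Patch 2) ∖ Patch 3 splits into 2 disjoint pieces (area 13.0089, area 24).

2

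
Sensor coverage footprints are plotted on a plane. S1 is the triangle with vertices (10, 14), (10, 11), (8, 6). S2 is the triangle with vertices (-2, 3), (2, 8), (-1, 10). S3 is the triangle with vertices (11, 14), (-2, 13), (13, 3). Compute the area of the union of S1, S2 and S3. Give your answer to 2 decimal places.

By inclusion–exclusion:
Individual areas: |S1| = 3, |S2| = 11.5, |S3| = 72.5.
|S1∩S2| = 0.
|S1∩S3| = 2.9936.
|S2∩S3| = 0.
|S1∩S2∩S3| = 0.
|S1 ∪ S2 ∪ S3| = 87 − 2.9936 + 0 = 84.01.

84.01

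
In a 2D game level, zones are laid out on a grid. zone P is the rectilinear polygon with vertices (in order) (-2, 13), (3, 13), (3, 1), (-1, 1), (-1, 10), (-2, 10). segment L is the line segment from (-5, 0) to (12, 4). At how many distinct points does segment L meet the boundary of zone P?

2

The segment meets the boundary at (3,1.882), (-0.75,1).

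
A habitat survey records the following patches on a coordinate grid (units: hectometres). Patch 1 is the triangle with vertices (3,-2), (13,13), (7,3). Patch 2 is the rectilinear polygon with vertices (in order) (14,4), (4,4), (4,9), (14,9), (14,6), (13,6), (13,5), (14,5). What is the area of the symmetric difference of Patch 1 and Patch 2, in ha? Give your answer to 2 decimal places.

|Patch 1| = 5, |Patch 2| = 49, |Patch 1∩Patch 2| = 2.1667.
|Patch 1 △ Patch 2| = |Patch 1| + |Patch 2| − 2·|Patch 1∩Patch 2| = 5 + 49 − 4.3333 = 49.67.

49.67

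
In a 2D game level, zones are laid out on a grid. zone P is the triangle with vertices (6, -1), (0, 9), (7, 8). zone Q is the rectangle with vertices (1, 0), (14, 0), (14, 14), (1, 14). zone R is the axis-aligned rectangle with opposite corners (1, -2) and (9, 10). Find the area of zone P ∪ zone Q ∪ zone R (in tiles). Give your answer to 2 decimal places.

198.76

By inclusion–exclusion:
Individual areas: |zone P| = 32, |zone Q| = 182, |zone R| = 96.
|zone P∩zone Q| = 30.8825.
|zone P∩zone R| = 31.2381.
|zone Q∩zone R|: x∈[1,9], y∈[0,10] → 8·10 = 80.
|zone P∩zone Q∩zone R| = 30.8825.
|zone P ∪ zone Q ∪ zone R| = 310 − 142.1206 + 30.8825 = 198.76.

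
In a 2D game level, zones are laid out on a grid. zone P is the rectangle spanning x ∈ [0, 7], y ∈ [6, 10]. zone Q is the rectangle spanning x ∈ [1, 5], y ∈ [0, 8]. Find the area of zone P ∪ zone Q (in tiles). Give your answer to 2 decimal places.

52.00

By inclusion–exclusion:
Individual areas: |zone P| = 28, |zone Q| = 32.
|zone P∩zone Q|: x∈[1,5], y∈[6,8] → 4·2 = 8.
|zone P ∪ zone Q| = 60 − 8 = 52.00.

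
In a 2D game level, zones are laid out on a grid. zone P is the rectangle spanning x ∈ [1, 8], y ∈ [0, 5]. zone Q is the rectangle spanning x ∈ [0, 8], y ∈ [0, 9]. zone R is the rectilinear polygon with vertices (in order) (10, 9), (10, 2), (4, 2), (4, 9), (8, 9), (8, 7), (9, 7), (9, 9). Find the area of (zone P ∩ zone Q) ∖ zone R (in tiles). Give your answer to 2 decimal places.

23.00

|zone P ∩ zone Q| = 35.
|(zone P ∩ zone Q) ∩ zone R| = 12.
|(zone P ∩ zone Q) ∖ zone R| = 35 − 12 = 23.00.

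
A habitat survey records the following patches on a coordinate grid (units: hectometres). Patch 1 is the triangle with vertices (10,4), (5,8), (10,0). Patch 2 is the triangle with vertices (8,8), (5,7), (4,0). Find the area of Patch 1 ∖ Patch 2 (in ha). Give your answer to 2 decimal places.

8.75

|Patch 1| = 10, |Patch 1∩Patch 2| = 1.246.
|Patch 1 ∖ Patch 2| = |Patch 1| − |Patch 1∩Patch 2| = 10 − 1.246 = 8.75.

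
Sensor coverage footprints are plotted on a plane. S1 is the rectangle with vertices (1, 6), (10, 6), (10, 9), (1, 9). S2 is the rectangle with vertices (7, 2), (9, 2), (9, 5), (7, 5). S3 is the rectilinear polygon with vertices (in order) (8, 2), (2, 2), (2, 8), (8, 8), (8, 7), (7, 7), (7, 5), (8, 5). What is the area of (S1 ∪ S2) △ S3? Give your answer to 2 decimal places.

|S1 ∪ S2| = 33.
|(S1 ∪ S2) ∩ S3| = 14.
|(S1 ∪ S2) △ S3| = 33 + 34 − 28 = 39.00.

39.00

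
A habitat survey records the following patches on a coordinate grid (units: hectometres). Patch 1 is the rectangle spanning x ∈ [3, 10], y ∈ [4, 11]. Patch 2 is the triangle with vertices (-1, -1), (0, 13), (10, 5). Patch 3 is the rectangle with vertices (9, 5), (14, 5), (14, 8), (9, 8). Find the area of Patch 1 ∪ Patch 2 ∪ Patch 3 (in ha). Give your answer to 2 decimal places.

109.32

By inclusion–exclusion:
Individual areas: |Patch 1| = 49, |Patch 2| = 74, |Patch 3| = 15.
|Patch 1∩Patch 2| = 25.6833.
|Patch 1∩Patch 3|: x∈[9,10], y∈[5,8] → 1·3 = 3.
|Patch 2∩Patch 3| = 0.4.
|Patch 1∩Patch 2∩Patch 3| = 0.4.
|Patch 1 ∪ Patch 2 ∪ Patch 3| = 138 − 29.0833 + 0.4 = 109.32.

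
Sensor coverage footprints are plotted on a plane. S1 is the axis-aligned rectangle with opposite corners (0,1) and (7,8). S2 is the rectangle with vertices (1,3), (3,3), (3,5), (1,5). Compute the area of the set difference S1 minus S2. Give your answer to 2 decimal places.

45.00

|S1∩S2|: x∈[1,3], y∈[3,5] → 2·2 = 4.
|S1| = 49.
|S1 ∖ S2| = |S1| − |S1∩S2| = 49 − 4 = 45.00.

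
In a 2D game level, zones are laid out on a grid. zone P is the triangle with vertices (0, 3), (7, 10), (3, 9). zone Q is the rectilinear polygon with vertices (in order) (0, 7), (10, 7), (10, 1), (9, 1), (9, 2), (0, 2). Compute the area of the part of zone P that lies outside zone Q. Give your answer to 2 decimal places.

|zone P| = 10.5, |zone P∩zone Q| = 4.
|zone P ∖ zone Q| = |zone P| − |zone P∩zone Q| = 10.5 − 4 = 6.50.

6.50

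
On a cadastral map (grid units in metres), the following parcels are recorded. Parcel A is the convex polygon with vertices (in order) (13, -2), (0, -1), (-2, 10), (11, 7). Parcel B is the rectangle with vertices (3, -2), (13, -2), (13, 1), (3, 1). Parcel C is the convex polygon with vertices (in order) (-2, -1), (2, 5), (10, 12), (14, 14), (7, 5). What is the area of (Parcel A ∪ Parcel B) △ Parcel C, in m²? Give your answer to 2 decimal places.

|Parcel A ∪ Parcel B| = 130.8462.
|(Parcel A ∪ Parcel B) ∩ Parcel C| = 26.6335.
|(Parcel A ∪ Parcel B) △ Parcel C| = 130.8462 + 43.5 − 53.267 = 121.08.

121.08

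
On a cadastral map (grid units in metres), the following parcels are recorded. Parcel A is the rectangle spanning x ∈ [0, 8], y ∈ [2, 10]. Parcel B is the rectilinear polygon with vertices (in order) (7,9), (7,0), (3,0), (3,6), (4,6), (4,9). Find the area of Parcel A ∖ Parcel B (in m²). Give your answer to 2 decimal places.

39.00

|Parcel A| = 64, |Parcel A∩Parcel B| = 25.
|Parcel A ∖ Parcel B| = |Parcel A| − |Parcel A∩Parcel B| = 64 − 25 = 39.00.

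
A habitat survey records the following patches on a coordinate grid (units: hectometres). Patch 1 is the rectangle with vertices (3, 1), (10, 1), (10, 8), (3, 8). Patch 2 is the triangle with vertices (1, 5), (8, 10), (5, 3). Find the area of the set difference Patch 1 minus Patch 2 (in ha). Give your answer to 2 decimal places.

|Patch 1| = 49, |Patch 1∩Patch 2| = 12.6286.
|Patch 1 ∖ Patch 2| = |Patch 1| − |Patch 1∩Patch 2| = 49 − 12.6286 = 36.37.

36.37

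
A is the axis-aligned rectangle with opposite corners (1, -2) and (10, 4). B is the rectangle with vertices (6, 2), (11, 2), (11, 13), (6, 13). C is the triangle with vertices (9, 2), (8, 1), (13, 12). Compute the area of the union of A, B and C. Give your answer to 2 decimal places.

101.60

By inclusion–exclusion:
Individual areas: |A| = 54, |B| = 55, |C| = 3.
|A∩B|: x∈[6,10], y∈[2,4] → 4·2 = 8.
|A∩C| = 1.2545.
|B∩C| = 2.1273.
|A∩B∩C| = 0.9818.
|A ∪ B ∪ C| = 112 − 11.3818 + 0.9818 = 101.60.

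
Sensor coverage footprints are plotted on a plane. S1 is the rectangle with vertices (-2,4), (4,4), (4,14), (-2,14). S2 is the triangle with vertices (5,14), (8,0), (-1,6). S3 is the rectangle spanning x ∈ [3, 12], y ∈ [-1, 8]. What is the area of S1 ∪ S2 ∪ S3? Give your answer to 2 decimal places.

By inclusion–exclusion:
Individual areas: |S1| = 60, |S2| = 54, |S3| = 81.
|S1∩S2| = 23.6667.
|S1∩S3|: x∈[3,4], y∈[4,8] → 1·4 = 4.
|S2∩S3| = 24.8095.
|S1∩S2∩S3| = 4.
|S1 ∪ S2 ∪ S3| = 195 − 52.4762 + 4 = 146.52.

146.52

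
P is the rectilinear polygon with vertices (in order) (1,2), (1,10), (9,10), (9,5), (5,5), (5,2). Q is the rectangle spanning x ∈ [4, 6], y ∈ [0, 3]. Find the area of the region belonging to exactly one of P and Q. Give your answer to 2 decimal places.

|P| = 52, |Q| = 6, |P∩Q| = 1.
|P △ Q| = |P| + |Q| − 2·|P∩Q| = 52 + 6 − 2 = 56.00.

56.00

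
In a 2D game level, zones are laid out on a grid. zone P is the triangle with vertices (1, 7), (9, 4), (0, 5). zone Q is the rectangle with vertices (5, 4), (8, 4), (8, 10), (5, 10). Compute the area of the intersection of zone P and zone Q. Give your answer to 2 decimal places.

The intersection is the polygon with vertices (8,4.375), (8,4.111), (5,4.444), (5,5.5).
By the shoelace formula its area is 1.98.

1.98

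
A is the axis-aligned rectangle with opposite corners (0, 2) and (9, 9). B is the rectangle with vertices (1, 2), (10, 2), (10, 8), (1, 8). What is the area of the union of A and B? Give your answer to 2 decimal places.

69.00

By inclusion–exclusion:
Individual areas: |A| = 63, |B| = 54.
|A∩B|: x∈[1,9], y∈[2,8] → 8·6 = 48.
|A ∪ B| = 117 − 48 = 69.00.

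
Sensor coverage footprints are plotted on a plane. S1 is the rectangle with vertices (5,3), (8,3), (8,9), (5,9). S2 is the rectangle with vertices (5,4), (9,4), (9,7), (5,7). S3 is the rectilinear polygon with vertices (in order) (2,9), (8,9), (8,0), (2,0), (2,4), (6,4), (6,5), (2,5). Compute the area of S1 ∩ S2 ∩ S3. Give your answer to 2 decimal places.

8.00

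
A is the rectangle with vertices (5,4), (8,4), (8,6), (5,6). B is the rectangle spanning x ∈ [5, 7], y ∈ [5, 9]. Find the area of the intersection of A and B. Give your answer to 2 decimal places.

2.00

|A∩B|: x∈[5,7], y∈[5,6] → 2·1 = 2.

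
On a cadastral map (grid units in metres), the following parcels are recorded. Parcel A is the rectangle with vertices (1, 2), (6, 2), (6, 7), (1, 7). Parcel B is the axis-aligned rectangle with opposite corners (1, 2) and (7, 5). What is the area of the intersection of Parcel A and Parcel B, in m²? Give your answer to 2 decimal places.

|Parcel A∩Parcel B|: x∈[1,6], y∈[2,5] → 5·3 = 15.

15.00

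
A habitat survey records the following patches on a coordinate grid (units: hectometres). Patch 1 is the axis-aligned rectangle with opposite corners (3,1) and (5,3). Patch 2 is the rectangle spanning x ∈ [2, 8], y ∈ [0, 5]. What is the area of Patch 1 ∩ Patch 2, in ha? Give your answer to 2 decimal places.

|Patch 1∩Patch 2|: x∈[3,5], y∈[1,3] → 2·2 = 4.

4.00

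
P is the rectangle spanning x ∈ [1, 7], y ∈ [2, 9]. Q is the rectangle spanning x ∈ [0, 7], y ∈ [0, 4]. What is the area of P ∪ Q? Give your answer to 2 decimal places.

By inclusion–exclusion:
Individual areas: |P| = 42, |Q| = 28.
|P∩Q|: x∈[1,7], y∈[2,4] → 6·2 = 12.
|P ∪ Q| = 70 − 12 = 58.00.

58.00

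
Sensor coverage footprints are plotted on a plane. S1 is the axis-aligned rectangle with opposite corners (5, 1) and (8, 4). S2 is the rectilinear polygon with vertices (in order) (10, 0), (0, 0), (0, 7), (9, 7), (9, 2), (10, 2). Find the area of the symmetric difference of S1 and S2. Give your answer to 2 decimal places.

|S1| = 9, |S2| = 65, |S1∩S2| = 9.
|S1 △ S2| = |S1| + |S2| − 2·|S1∩S2| = 9 + 65 − 18 = 56.00.

56.00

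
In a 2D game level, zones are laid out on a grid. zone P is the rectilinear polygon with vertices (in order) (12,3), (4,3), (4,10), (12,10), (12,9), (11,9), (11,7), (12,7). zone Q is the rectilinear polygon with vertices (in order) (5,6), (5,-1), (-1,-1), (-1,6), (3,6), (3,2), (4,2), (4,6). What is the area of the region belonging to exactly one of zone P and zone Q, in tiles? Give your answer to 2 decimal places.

|zone P| = 54, |zone Q| = 38, |zone P∩zone Q| = 3.
|zone P △ zone Q| = |zone P| + |zone Q| − 2·|zone P∩zone Q| = 54 + 38 − 6 = 86.00.

86.00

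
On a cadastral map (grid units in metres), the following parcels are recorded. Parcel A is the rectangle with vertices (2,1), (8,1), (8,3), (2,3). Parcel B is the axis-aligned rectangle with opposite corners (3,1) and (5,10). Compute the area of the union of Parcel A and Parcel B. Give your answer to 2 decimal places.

26.00

By inclusion–exclusion:
Individual areas: |Parcel A| = 12, |Parcel B| = 18.
|Parcel A∩Parcel B|: x∈[3,5], y∈[1,3] → 2·2 = 4.
|Parcel A ∪ Parcel B| = 30 − 4 = 26.00.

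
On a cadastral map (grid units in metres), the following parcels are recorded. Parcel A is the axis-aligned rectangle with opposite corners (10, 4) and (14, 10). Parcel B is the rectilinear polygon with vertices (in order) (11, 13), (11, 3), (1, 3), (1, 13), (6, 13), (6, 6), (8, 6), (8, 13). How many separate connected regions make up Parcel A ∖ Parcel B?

Parcel A ∖ Parcel B is a single connected region.

1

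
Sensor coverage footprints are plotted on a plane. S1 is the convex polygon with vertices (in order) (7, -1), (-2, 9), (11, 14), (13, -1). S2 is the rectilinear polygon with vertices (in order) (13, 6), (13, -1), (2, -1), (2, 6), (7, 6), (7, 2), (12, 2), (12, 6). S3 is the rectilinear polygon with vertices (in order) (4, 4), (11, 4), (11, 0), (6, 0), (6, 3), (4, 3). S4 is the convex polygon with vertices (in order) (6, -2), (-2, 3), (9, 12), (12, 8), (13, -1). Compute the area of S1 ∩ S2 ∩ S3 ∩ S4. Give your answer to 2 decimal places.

13.99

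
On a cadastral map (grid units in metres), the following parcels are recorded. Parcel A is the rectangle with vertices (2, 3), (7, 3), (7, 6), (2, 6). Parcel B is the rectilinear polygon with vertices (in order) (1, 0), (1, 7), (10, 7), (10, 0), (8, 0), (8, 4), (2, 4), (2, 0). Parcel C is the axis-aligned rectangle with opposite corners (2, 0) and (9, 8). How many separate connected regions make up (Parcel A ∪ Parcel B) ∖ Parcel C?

(Parcel A ∪ Parcel B) ∖ Parcel C splits into 2 disjoint pieces (area 7, area 7).

2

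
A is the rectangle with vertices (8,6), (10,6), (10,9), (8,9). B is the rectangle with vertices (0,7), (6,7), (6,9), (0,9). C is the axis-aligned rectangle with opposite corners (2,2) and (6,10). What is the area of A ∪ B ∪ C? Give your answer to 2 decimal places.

42.00

By inclusion–exclusion:
Individual areas: |A| = 6, |B| = 12, |C| = 32.
|A∩B| = 0 (no overlap).
|A∩C| = 0 (no overlap).
|B∩C|: x∈[2,6], y∈[7,9] → 4·2 = 8.
|A∩B∩C| = 0.
|A ∪ B ∪ C| = 50 − 8 + 0 = 42.00.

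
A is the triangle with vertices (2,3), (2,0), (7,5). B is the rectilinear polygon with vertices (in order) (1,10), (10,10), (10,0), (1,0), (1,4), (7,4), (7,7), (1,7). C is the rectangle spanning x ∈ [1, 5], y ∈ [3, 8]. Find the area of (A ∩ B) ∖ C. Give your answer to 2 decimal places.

5.00

|A ∩ B| = 6.75.
|(A ∩ B) ∩ C| = 1.75.
|(A ∩ B) ∖ C| = 6.75 − 1.75 = 5.00.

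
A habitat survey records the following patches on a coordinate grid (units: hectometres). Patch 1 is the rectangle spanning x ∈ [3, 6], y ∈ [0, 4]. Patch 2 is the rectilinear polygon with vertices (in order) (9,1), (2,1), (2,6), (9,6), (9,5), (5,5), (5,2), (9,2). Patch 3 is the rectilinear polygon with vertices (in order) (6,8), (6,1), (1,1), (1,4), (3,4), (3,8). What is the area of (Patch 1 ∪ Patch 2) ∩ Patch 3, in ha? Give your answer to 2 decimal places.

17.00

|Patch 1 ∪ Patch 2| = 28.
|(Patch 1 ∪ Patch 2) ∩ Patch 3| = 17.00.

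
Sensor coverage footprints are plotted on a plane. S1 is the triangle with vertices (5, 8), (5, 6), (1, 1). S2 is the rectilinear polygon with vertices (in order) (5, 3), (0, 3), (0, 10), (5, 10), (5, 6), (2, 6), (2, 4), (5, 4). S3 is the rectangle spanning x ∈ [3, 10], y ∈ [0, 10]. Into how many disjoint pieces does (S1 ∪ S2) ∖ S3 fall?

1

(S1 ∪ S2) ∖ S3 is a single connected region.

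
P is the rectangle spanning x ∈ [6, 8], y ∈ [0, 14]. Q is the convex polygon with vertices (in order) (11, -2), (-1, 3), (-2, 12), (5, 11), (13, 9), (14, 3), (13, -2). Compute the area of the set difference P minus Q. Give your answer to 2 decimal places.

|P| = 28, |P∩Q| = 20.9917.
|P ∖ Q| = |P| − |P∩Q| = 28 − 20.9917 = 7.01.

7.01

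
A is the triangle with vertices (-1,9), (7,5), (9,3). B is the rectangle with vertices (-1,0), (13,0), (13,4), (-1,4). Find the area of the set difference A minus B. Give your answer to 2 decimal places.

3.67

|A| = 4, |A∩B| = 0.3333.
|A ∖ B| = |A| − |A∩B| = 4 − 0.3333 = 3.67.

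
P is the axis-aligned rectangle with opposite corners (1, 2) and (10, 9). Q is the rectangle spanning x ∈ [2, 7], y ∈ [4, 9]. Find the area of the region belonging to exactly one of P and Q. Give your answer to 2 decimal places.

38.00

|P∩Q|: x∈[2,7], y∈[4,9] → 5·5 = 25.
|P △ Q| = |P| + |Q| − 2·|P∩Q| = 63 + 25 − 50 = 38.00.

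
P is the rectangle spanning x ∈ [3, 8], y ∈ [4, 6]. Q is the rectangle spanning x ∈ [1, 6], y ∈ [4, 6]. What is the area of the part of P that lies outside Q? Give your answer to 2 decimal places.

4.00

|P∩Q|: x∈[3,6], y∈[4,6] → 3·2 = 6.
|P| = 10.
|P ∖ Q| = |P| − |P∩Q| = 10 − 6 = 4.00.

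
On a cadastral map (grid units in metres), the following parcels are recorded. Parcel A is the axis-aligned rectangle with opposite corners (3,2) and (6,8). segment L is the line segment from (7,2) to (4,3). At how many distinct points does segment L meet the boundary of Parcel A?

1

The segment meets the boundary at (6,2.333).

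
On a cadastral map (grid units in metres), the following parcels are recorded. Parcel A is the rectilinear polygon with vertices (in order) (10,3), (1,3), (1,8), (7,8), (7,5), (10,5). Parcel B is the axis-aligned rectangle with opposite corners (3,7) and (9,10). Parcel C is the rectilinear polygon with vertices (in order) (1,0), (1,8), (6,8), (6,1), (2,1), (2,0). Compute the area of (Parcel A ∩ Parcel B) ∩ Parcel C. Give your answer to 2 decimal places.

3.00

The region (Parcel A ∩ Parcel B) ∩ Parcel C is the polygon with vertices (3,7), (3,8), (6,8), (6,7).
By the shoelace formula its area is 3.00.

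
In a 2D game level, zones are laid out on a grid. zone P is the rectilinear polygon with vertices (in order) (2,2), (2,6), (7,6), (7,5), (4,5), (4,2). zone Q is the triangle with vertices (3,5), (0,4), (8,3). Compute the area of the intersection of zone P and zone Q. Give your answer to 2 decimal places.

The intersection is the polygon with vertices (2,4.667), (3,5), (4,4.6), (4,3.5), (2,3.75).
By the shoelace formula its area is 2.38.

2.38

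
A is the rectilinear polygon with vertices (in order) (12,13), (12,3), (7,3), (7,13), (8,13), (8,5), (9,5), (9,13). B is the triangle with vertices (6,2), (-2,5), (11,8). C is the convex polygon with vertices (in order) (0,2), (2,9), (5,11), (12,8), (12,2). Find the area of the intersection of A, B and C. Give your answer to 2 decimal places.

5.48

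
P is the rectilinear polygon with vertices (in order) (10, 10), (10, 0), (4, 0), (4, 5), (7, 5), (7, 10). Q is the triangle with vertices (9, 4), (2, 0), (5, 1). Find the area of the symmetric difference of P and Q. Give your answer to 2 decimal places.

43.45

|P| = 45, |Q| = 2.5, |P∩Q| = 2.0238.
|P △ Q| = |P| + |Q| − 2·|P∩Q| = 45 + 2.5 − 4.0476 = 43.45.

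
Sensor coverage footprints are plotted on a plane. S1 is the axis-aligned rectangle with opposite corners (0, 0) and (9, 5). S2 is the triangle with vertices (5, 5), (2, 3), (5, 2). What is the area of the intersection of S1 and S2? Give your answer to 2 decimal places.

The intersection is the polygon with vertices (5,2), (2,3), (5,5).
By the shoelace formula its area is 4.50.

4.50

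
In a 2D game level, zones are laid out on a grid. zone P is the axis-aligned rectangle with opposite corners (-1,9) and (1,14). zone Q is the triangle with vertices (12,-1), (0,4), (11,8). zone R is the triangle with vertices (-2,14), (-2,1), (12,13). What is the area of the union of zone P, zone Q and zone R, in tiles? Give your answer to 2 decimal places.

141.76

By inclusion–exclusion:
Individual areas: |zone P| = 10, |zone Q| = 51.5, |zone R| = 91.
|zone P∩zone Q| = 0.
|zone P∩zone R| = 9.7143.
|zone Q∩zone R| = 1.0259.
|zone P∩zone Q∩zone R| = 0.
|zone P ∪ zone Q ∪ zone R| = 152.5 − 10.7402 + 0 = 141.76.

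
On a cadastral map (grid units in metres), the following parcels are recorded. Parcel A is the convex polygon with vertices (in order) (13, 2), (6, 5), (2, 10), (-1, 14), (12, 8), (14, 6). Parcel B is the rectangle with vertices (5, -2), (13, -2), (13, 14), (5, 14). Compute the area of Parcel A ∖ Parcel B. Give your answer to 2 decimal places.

17.82

|Parcel A| = 62.5, |Parcel A∩Parcel B| = 44.6827.
|Parcel A ∖ Parcel B| = |Parcel A| − |Parcel A∩Parcel B| = 62.5 − 44.6827 = 17.82.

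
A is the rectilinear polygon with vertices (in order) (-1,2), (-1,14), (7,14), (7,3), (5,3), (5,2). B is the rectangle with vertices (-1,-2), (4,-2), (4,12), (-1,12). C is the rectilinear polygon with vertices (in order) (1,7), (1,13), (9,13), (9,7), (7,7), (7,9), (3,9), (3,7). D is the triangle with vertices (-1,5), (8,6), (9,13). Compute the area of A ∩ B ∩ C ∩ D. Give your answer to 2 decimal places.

0.90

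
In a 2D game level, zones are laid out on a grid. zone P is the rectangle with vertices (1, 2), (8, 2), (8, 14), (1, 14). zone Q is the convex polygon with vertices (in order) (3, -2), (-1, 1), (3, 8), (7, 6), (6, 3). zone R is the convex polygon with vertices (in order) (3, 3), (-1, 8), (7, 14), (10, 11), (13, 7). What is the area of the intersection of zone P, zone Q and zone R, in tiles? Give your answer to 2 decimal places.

16.59

The intersection is the polygon with vertices (3,8), (7,6), (6.462,4.385), (3,3), (1.333,5.083).
By the shoelace formula its area is 16.59.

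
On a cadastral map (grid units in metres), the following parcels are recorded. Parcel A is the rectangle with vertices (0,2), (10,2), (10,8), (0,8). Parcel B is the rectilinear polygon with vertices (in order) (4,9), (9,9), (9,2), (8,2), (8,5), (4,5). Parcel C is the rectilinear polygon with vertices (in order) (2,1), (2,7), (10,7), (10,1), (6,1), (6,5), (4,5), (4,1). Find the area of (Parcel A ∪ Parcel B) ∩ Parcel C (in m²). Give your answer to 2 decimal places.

34.00

|Parcel A ∪ Parcel B| = 65.
|(Parcel A ∪ Parcel B) ∩ Parcel C| = 34.00.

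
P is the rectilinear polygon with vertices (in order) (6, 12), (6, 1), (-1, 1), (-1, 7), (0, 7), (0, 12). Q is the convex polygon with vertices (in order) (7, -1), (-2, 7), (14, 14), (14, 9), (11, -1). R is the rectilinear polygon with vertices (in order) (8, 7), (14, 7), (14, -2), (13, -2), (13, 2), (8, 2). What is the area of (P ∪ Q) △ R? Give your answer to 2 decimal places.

|P ∪ Q| = 164.5694.
|(P ∪ Q) ∩ R| = 23.25.
|(P ∪ Q) △ R| = 164.5694 + 34 − 46.5 = 152.07.

152.07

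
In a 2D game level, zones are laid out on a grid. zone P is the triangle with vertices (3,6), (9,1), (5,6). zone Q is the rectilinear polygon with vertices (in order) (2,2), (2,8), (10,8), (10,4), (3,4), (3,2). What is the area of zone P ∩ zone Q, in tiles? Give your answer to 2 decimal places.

The intersection is the polygon with vertices (3,6), (5,6), (6.6,4), (5.4,4).
By the shoelace formula its area is 3.20.

3.20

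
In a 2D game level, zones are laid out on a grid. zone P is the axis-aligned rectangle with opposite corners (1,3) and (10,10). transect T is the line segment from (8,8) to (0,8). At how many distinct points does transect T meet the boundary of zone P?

1

The segment meets the boundary at (1,8).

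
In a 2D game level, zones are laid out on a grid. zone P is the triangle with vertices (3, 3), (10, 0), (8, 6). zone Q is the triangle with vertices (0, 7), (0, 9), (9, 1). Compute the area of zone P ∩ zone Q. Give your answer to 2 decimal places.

1.85

The intersection is the polygon with vertices (5.239,4.343), (9,1), (4.579,3.947).
By the shoelace formula its area is 1.85.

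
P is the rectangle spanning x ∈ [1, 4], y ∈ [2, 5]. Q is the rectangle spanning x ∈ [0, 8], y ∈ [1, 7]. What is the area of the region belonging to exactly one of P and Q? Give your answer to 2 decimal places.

39.00

|P∩Q|: x∈[1,4], y∈[2,5] → 3·3 = 9.
|P △ Q| = |P| + |Q| − 2·|P∩Q| = 9 + 48 − 18 = 39.00.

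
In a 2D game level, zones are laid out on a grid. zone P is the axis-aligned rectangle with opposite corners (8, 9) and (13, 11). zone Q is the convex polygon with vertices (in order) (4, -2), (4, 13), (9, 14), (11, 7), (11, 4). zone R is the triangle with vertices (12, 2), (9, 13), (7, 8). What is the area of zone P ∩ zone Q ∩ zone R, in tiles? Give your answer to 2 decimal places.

3.59

The intersection is the polygon with vertices (8,10.5), (8.2,11), (9.546,11), (10.091,9), (8,9).
By the shoelace formula its area is 3.59.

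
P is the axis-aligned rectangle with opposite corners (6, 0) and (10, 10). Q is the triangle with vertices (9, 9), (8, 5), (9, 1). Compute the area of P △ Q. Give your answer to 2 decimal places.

|P| = 40, |Q| = 4, |P∩Q| = 4.
|P △ Q| = |P| + |Q| − 2·|P∩Q| = 40 + 4 − 8 = 36.00.

36.00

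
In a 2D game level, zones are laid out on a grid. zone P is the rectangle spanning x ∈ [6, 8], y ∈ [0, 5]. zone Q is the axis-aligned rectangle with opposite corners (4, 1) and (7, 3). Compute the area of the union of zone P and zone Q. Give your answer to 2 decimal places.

By inclusion–exclusion:
Individual areas: |zone P| = 10, |zone Q| = 6.
|zone P∩zone Q|: x∈[6,7], y∈[1,3] → 1·2 = 2.
|zone P ∪ zone Q| = 16 − 2 = 14.00.

14.00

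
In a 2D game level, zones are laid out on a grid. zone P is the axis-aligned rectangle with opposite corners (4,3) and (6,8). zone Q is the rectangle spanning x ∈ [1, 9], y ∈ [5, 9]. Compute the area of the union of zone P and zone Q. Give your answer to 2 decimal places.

36.00

By inclusion–exclusion:
Individual areas: |zone P| = 10, |zone Q| = 32.
|zone P∩zone Q|: x∈[4,6], y∈[5,8] → 2·3 = 6.
|zone P ∪ zone Q| = 42 − 6 = 36.00.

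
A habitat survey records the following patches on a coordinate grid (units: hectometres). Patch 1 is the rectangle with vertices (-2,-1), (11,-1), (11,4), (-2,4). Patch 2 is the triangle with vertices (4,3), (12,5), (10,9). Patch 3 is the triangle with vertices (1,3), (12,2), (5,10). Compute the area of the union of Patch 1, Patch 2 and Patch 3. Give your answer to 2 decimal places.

101.23

By inclusion–exclusion:
Individual areas: |Patch 1| = 65, |Patch 2| = 18, |Patch 3| = 40.5.
|Patch 1∩Patch 2| = 1.5.
|Patch 1∩Patch 3| = 13.9383.
|Patch 2∩Patch 3| = 8.3308.
|Patch 1∩Patch 2∩Patch 3| = 1.5.
|Patch 1 ∪ Patch 2 ∪ Patch 3| = 123.5 − 23.7691 + 1.5 = 101.23.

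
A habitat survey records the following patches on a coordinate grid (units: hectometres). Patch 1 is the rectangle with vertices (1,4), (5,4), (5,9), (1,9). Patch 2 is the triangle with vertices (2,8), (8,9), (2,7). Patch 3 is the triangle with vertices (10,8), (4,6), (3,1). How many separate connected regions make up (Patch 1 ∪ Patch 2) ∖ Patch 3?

(Patch 1 ∪ Patch 2) ∖ Patch 3 is a single connected region.

1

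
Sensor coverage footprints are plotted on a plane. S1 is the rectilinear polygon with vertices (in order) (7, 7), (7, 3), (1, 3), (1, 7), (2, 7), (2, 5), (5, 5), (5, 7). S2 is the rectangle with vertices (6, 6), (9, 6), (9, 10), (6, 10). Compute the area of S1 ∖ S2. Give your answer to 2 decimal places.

17.00

|S1| = 18, |S1∩S2| = 1.
|S1 ∖ S2| = |S1| − |S1∩S2| = 18 − 1 = 17.00.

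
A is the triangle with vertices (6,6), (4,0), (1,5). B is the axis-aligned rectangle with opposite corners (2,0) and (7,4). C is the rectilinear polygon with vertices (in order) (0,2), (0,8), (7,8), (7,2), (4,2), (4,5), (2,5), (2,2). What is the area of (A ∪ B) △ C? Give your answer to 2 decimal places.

41.33

|A ∪ B| = 26.6667.
|(A ∪ B) ∩ C| = 10.6667.
|(A ∪ B) △ C| = 26.6667 + 36 − 21.3333 = 41.33.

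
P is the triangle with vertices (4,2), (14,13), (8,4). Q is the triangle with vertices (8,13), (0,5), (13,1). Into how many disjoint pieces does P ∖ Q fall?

P ∖ Q splits into 2 disjoint pieces (area 0.8259, area 3.0382).

2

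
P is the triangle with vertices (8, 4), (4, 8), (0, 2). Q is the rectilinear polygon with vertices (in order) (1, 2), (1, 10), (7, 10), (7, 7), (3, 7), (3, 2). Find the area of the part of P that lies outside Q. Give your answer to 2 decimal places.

14.17

|P| = 20, |P∩Q| = 5.8333.
|P ∖ Q| = |P| − |P∩Q| = 20 − 5.8333 = 14.17.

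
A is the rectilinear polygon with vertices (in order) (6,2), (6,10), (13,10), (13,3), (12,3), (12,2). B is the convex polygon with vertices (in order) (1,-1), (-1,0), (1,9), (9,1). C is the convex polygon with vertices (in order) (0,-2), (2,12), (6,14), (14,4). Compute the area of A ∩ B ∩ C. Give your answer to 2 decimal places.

2.00

The intersection is the polygon with vertices (8,2), (6,2), (6,4).
By the shoelace formula its area is 2.00.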